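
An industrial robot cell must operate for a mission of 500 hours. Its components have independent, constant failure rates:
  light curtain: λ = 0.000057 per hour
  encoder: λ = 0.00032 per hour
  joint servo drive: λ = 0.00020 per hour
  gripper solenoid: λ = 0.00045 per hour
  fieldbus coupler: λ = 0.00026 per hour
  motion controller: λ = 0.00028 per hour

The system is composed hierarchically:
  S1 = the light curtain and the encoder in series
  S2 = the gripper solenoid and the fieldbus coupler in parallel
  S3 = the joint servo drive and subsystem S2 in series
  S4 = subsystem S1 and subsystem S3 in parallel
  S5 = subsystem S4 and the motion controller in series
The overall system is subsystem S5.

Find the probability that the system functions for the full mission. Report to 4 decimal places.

0.8518

R(light curtain) = exp(−0.000057 × 500) = 0.971902
R(encoder) = exp(−0.00032 × 500) = 0.852144
R(joint servo drive) = exp(−0.00020 × 500) = 0.904837
R(gripper solenoid) = exp(−0.00045 × 500) = 0.798516
R(fieldbus coupler) = exp(−0.00026 × 500) = 0.878095
R(motion controller) = exp(−0.00028 × 500) = 0.869358
Series (light curtain and encoder): 0.971902 × 0.852144 = 0.828200
Parallel (gripper solenoid and fieldbus coupler): 1 − (1 − 0.798516)(1 − 0.878095) = 0.975438
Series (joint servo drive and [0.975438]): 0.904837 × 0.975438 = 0.882612
Parallel ([0.828200] and [0.882612]): 1 − (1 − 0.828200)(1 − 0.882612) = 0.979833
Series ([0.979833] and motion controller): 0.979833 × 0.869358 = 0.8518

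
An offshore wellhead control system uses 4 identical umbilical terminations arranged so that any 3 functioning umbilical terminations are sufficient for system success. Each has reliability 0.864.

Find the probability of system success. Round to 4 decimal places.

0.9081

R = Σ_{i=3}^{4} C(4,i) p^i (1−p)^{4−i} with p = 0.864
C(4,3)·0.864^3·0.136^1 = 0.350865
C(4,4)·0.864^4·0.136^0 = 0.557256
Sum = 0.9081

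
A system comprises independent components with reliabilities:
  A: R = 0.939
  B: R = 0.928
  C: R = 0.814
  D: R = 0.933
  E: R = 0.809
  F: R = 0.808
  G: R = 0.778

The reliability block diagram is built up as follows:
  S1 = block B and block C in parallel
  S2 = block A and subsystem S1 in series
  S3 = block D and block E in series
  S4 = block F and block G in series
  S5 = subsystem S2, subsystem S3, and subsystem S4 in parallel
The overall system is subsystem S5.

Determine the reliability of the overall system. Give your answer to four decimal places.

Parallel (B and C): 1 − (1 − 0.928000)(1 − 0.814000) = 0.986608
Series (A and [0.986608]): 0.939000 × 0.986608 = 0.926425
Series (D and E): 0.933000 × 0.809000 = 0.754797
Series (F and G): 0.808000 × 0.778000 = 0.628624
Parallel ([0.926425], [0.754797], and [0.628624]): 1 − (1 − 0.926425)(1 − 0.754797)(1 − 0.628624) = 0.9933

0.9933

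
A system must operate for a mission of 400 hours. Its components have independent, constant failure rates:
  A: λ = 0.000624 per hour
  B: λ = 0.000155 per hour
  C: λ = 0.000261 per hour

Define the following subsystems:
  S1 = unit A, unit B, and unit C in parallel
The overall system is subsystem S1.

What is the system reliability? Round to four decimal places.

R(A) = exp(−0.000624 × 400) = 0.779112
R(B) = exp(−0.000155 × 400) = 0.939883
R(C) = exp(−0.000261 × 400) = 0.900865
Parallel (A, B, and C): 1 − (1 − 0.779112)(1 − 0.939883)(1 − 0.900865) = 0.9987

0.9987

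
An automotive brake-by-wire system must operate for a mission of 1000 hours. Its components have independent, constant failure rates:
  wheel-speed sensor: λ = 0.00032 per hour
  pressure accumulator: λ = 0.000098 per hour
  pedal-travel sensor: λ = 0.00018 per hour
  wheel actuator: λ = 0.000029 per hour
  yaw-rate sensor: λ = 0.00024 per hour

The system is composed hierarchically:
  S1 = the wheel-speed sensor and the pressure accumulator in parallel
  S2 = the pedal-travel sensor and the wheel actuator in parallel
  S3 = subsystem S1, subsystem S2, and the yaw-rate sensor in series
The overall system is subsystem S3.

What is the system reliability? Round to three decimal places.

0.763

R(wheel-speed sensor) = exp(−0.00032 × 1000) = 0.72615
R(pressure accumulator) = exp(−0.000098 × 1000) = 0.90665
R(pedal-travel sensor) = exp(−0.00018 × 1000) = 0.83527
R(wheel actuator) = exp(−0.000029 × 1000) = 0.97142
R(yaw-rate sensor) = exp(−0.00024 × 1000) = 0.78663
Parallel (wheel-speed sensor and pressure accumulator): 1 − (1 − 0.72615)(1 − 0.90665) = 0.97444
Parallel (pedal-travel sensor and wheel actuator): 1 − (1 − 0.83527)(1 − 0.97142) = 0.99529
Series ([0.97444], [0.99529], and yaw-rate sensor): 0.97444 × 0.99529 × 0.78663 = 0.763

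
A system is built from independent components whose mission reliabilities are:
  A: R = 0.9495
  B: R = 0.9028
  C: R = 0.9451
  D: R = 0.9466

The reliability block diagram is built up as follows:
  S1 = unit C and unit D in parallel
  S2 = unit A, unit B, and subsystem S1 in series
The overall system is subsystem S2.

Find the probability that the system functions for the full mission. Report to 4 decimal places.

0.8547

Parallel (C and D): 1 − (1 − 0.945100)(1 − 0.946600) = 0.997068
Series (A, B, and [0.997068]): 0.949500 × 0.902800 × 0.997068 = 0.8547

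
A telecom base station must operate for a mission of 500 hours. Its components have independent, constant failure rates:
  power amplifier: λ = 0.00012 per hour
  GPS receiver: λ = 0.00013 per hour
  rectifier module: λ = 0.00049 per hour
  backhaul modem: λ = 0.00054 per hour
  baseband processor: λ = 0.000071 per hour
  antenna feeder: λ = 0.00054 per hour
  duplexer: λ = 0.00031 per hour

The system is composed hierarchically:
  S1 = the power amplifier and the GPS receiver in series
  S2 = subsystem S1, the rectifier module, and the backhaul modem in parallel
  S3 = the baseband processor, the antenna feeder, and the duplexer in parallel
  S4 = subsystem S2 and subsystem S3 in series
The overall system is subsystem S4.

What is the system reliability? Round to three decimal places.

R(power amplifier) = exp(−0.00012 × 500) = 0.94176
R(GPS receiver) = exp(−0.00013 × 500) = 0.93707
R(rectifier module) = exp(−0.00049 × 500) = 0.78270
R(backhaul modem) = exp(−0.00054 × 500) = 0.76338
R(baseband processor) = exp(−0.000071 × 500) = 0.96512
R(antenna feeder) = exp(−0.00054 × 500) = 0.76338
R(duplexer) = exp(−0.00031 × 500) = 0.85642
Series (power amplifier and GPS receiver): 0.94176 × 0.93707 = 0.88250
Parallel ([0.88250], rectifier module, and backhaul modem): 1 − (1 − 0.88250)(1 − 0.78270)(1 − 0.76338) = 0.99396
Parallel (baseband processor, antenna feeder, and duplexer): 1 − (1 − 0.96512)(1 − 0.76338)(1 − 0.85642) = 0.99881
Series ([0.99396] and [0.99881]): 0.99396 × 0.99881 = 0.993

0.993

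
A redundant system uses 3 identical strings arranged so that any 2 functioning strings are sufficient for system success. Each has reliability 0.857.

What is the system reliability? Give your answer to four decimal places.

0.9445

R = Σ_{i=2}^{3} C(3,i) p^i (1−p)^{3−i} with p = 0.857
C(3,2)·0.857^2·0.143^1 = 0.315079
C(3,3)·0.857^3·0.143^0 = 0.629423
Sum = 0.9445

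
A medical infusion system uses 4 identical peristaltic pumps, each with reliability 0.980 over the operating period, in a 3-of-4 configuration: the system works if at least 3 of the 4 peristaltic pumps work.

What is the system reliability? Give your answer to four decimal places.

0.9977

R = Σ_{i=3}^{4} C(4,i) p^i (1−p)^{4−i} with p = 0.980
C(4,3)·0.980^3·0.020^1 = 0.075295
C(4,4)·0.980^4·0.020^0 = 0.922368
Sum = 0.9977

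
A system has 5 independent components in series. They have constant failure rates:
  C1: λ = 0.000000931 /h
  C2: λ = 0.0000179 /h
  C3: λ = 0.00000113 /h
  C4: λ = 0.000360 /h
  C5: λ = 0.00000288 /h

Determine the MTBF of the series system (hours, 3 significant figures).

2610

Series of exponential components: λ_sys = Σ λ_i
λ_sys = 0.000000931 + 0.0000179 + 0.00000113 + 0.000360 + 0.00000288 = 3.8284e-04 /h
MTBF = 1 / λ_sys = 2610 h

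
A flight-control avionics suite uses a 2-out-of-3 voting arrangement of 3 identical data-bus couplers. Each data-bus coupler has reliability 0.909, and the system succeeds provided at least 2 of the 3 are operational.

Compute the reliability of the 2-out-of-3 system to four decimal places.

0.9767

R = Σ_{i=2}^{3} C(3,i) p^i (1−p)^{3−i} with p = 0.909
C(3,2)·0.909^2·0.091^1 = 0.225575
C(3,3)·0.909^3·0.091^0 = 0.751089
Sum = 0.9767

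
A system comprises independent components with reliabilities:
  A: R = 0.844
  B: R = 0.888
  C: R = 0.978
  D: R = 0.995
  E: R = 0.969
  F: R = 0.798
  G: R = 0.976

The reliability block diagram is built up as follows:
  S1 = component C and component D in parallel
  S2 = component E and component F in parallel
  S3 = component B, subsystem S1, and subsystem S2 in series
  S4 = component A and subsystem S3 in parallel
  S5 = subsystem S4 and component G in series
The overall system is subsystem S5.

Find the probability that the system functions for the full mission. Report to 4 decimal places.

0.9581

Parallel (C and D): 1 − (1 − 0.978000)(1 − 0.995000) = 0.999890
Parallel (E and F): 1 − (1 − 0.969000)(1 − 0.798000) = 0.993738
Series (B, [0.999890], and [0.993738]): 0.888000 × 0.999890 × 0.993738 = 0.882342
Parallel (A and [0.882342]): 1 − (1 − 0.844000)(1 − 0.882342) = 0.981645
Series ([0.981645] and G): 0.981645 × 0.976000 = 0.9581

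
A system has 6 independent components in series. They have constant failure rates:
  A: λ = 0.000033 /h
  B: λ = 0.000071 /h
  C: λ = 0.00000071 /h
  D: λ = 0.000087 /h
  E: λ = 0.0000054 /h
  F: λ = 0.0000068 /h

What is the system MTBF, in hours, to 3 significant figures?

Series of exponential components: λ_sys = Σ λ_i
λ_sys = 0.000033 + 0.000071 + 0.00000071 + 0.000087 + 0.0000054 + 0.0000068 = 2.0391e-04 /h
MTBF = 1 / λ_sys = 4900 h

4900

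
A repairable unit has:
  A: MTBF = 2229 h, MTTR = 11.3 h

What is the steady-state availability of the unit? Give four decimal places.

A(A) = MTBF/(MTBF+MTTR) = 2229/(2229+11.3) = 0.9950

0.9950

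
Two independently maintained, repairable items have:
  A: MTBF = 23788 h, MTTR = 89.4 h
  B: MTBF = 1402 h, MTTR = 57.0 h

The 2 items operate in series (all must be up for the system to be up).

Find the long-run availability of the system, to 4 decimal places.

A(A) = MTBF/(MTBF+MTTR) = 23788/(23788+89.4) = 0.996256
A(B) = MTBF/(MTBF+MTTR) = 1402/(1402+57.0) = 0.960932
Series availability: 0.996256 × 0.960932 = 0.9573

0.9573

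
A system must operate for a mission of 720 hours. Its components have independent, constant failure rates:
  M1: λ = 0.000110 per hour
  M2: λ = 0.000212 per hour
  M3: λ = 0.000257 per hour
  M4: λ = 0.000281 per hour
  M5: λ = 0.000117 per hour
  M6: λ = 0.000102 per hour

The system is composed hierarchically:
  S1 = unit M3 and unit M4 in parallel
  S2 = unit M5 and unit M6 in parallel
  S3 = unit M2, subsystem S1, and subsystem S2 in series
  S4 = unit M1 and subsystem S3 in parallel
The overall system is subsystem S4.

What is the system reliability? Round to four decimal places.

0.9868

R(M1) = exp(−0.000110 × 720) = 0.923855
R(M2) = exp(−0.000212 × 720) = 0.858439
R(M3) = exp(−0.000257 × 720) = 0.831071
R(M4) = exp(−0.000281 × 720) = 0.816833
R(M5) = exp(−0.000117 × 720) = 0.919211
R(M6) = exp(−0.000102 × 720) = 0.929192
Parallel (M3 and M4): 1 − (1 − 0.831071)(1 − 0.816833) = 0.969058
Parallel (M5 and M6): 1 − (1 − 0.919211)(1 − 0.929192) = 0.994279
Series (M2, [0.969058], and [0.994279]): 0.858439 × 0.969058 × 0.994279 = 0.827118
Parallel (M1 and [0.827118]): 1 − (1 − 0.923855)(1 − 0.827118) = 0.9868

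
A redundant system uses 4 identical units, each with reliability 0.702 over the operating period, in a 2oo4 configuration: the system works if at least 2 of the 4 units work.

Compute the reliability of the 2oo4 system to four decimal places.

0.9178

R = Σ_{i=2}^{4} C(4,i) p^i (1−p)^{4−i} with p = 0.702
C(4,2)·0.702^2·0.298^2 = 0.262578
C(4,3)·0.702^3·0.298^1 = 0.412371
C(4,4)·0.702^4·0.298^0 = 0.242856
Sum = 0.9178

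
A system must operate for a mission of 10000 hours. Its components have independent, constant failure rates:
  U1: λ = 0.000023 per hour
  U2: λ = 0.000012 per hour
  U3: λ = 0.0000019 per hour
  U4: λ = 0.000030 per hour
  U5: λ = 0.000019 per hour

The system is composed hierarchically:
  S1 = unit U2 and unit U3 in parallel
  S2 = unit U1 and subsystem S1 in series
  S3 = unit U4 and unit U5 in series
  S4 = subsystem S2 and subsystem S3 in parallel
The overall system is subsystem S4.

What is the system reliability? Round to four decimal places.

R(U1) = exp(−0.000023 × 10000) = 0.794534
R(U2) = exp(−0.000012 × 10000) = 0.886920
R(U3) = exp(−0.0000019 × 10000) = 0.981179
R(U4) = exp(−0.000030 × 10000) = 0.740818
R(U5) = exp(−0.000019 × 10000) = 0.826959
Parallel (U2 and U3): 1 − (1 − 0.886920)(1 − 0.981179) = 0.997872
Series (U1 and [0.997872]): 0.794534 × 0.997872 = 0.792843
Series (U4 and U5): 0.740818 × 0.826959 = 0.612626
Parallel ([0.792843] and [0.612626]): 1 − (1 − 0.792843)(1 − 0.612626) = 0.9198

0.9198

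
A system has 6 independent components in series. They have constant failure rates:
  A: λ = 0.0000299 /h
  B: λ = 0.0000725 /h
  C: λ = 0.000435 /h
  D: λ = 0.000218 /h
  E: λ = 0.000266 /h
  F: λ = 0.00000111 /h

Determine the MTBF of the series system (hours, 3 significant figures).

978

Series of exponential components: λ_sys = Σ λ_i
λ_sys = 0.0000299 + 0.0000725 + 0.000435 + 0.000218 + 0.000266 + 0.00000111 = 1.0225e-03 /h
MTBF = 1 / λ_sys = 978 h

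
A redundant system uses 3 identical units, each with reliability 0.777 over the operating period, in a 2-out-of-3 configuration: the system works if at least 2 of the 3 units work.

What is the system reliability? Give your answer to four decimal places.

R = Σ_{i=2}^{3} C(3,i) p^i (1−p)^{3−i} with p = 0.777
C(3,2)·0.777^2·0.223^1 = 0.403895
C(3,3)·0.777^3·0.223^0 = 0.469097
Sum = 0.8730

0.8730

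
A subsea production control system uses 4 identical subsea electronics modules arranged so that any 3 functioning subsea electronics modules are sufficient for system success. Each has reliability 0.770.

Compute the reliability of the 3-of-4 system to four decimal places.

0.7715

R = Σ_{i=3}^{4} C(4,i) p^i (1−p)^{4−i} with p = 0.770
C(4,3)·0.770^3·0.230^1 = 0.420010
C(4,4)·0.770^4·0.230^0 = 0.351530
Sum = 0.7715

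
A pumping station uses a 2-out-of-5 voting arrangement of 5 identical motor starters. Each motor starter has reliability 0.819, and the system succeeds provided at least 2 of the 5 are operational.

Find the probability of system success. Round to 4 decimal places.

R = Σ_{i=2}^{5} C(5,i) p^i (1−p)^{5−i} with p = 0.819
C(5,2)·0.819^2·0.181^3 = 0.039774
C(5,3)·0.819^3·0.181^2 = 0.179974
C(5,4)·0.819^4·0.181^1 = 0.407178
C(5,5)·0.819^5·0.181^0 = 0.368485
Sum = 0.9954

0.9954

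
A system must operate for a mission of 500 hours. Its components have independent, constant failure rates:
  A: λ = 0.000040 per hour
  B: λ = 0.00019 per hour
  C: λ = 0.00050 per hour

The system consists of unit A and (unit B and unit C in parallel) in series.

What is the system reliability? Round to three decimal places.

R(A) = exp(−0.000040 × 500) = 0.98020
R(B) = exp(−0.00019 × 500) = 0.90937
R(C) = exp(−0.00050 × 500) = 0.77880
Parallel (B and C): 1 − (1 − 0.90937)(1 − 0.77880) = 0.97995
Series (A and [0.97995]): 0.98020 × 0.97995 = 0.961

0.961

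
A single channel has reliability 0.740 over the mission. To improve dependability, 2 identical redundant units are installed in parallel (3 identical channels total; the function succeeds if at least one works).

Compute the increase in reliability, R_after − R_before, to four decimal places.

R_before = 0.740
R_after = 1 − (1 − 0.740)^3 = 0.9824
ΔR = 0.9824 − 0.740 = 0.2424

0.2424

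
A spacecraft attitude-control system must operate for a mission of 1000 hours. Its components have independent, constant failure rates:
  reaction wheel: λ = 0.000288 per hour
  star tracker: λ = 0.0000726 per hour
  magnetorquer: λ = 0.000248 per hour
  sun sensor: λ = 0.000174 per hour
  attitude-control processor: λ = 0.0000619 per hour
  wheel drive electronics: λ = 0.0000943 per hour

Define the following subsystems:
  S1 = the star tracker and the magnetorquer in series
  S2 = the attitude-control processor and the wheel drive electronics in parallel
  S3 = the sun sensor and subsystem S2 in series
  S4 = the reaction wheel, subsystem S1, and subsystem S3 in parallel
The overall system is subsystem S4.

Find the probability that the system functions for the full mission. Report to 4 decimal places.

0.9887

R(reaction wheel) = exp(−0.000288 × 1000) = 0.749762
R(star tracker) = exp(−0.0000726 × 1000) = 0.929973
R(magnetorquer) = exp(−0.000248 × 1000) = 0.780360
R(sun sensor) = exp(−0.000174 × 1000) = 0.840297
R(attitude-control processor) = exp(−0.0000619 × 1000) = 0.939977
R(wheel drive electronics) = exp(−0.0000943 × 1000) = 0.910010
Series (star tracker and magnetorquer): 0.929973 × 0.780360 = 0.725714
Parallel (attitude-control processor and wheel drive electronics): 1 − (1 − 0.939977)(1 − 0.910010) = 0.994599
Series (sun sensor and [0.994599]): 0.840297 × 0.994599 = 0.835759
Parallel (reaction wheel, [0.725714], and [0.835759]): 1 − (1 − 0.749762)(1 − 0.725714)(1 − 0.835759) = 0.9887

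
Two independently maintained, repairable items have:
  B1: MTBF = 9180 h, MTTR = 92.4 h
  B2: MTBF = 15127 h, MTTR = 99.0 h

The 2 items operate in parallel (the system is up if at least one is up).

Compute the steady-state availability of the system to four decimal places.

0.9999

A(B1) = MTBF/(MTBF+MTTR) = 9180/(9180+92.4) = 0.990035
A(B2) = MTBF/(MTBF+MTTR) = 15127/(15127+99.0) = 0.993498
Parallel availability: 1 − (1 − 0.990035)(1 − 0.993498) = 0.9999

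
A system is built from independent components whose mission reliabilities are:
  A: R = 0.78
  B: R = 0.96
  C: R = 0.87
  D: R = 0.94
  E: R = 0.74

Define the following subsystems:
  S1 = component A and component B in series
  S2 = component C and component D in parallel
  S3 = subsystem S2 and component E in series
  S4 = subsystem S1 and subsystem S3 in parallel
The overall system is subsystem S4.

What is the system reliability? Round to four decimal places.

Series (A and B): 0.780000 × 0.960000 = 0.748800
Parallel (C and D): 1 − (1 − 0.870000)(1 − 0.940000) = 0.992200
Series ([0.992200] and E): 0.992200 × 0.740000 = 0.734228
Parallel ([0.748800] and [0.734228]): 1 − (1 − 0.748800)(1 − 0.734228) = 0.9332

0.9332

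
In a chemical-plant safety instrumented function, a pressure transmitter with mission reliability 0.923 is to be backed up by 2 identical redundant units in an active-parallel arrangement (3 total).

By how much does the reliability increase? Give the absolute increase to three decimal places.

R_before = 0.923
R_after = 1 − (1 − 0.923)^3 = 1.000
ΔR = 1.000 − 0.923 = 0.077

0.077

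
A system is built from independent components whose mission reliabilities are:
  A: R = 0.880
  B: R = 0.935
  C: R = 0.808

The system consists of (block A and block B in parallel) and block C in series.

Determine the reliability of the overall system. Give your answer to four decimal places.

Parallel (A and B): 1 − (1 − 0.880000)(1 − 0.935000) = 0.992200
Series ([0.992200] and C): 0.992200 × 0.808000 = 0.8017

0.8017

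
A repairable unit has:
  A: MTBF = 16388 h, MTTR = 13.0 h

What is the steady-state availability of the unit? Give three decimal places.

0.999

A(A) = MTBF/(MTBF+MTTR) = 16388/(16388+13.0) = 0.999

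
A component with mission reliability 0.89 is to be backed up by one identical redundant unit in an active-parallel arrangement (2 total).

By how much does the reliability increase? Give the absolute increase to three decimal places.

0.098

R_before = 0.89
R_after = 1 − (1 − 0.89)^2 = 0.988
ΔR = 0.988 − 0.89 = 0.098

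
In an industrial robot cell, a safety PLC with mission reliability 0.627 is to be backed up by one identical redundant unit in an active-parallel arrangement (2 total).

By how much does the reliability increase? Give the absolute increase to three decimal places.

0.234

R_before = 0.627
R_after = 1 − (1 − 0.627)^2 = 0.861
ΔR = 0.861 − 0.627 = 0.234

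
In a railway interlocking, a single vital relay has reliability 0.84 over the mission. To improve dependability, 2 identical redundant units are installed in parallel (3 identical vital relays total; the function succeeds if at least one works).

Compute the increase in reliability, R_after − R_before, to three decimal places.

0.156

R_before = 0.84
R_after = 1 − (1 − 0.84)^3 = 0.996
ΔR = 0.996 − 0.84 = 0.156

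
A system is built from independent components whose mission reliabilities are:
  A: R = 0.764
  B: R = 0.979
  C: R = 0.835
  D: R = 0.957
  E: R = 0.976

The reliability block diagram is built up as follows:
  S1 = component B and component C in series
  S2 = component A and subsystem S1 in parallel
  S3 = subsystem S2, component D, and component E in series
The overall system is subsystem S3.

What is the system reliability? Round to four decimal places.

Series (B and C): 0.979000 × 0.835000 = 0.817465
Parallel (A and [0.817465]): 1 − (1 − 0.764000)(1 − 0.817465) = 0.956922
Series ([0.956922], D, and E): 0.956922 × 0.957000 × 0.976000 = 0.8938

0.8938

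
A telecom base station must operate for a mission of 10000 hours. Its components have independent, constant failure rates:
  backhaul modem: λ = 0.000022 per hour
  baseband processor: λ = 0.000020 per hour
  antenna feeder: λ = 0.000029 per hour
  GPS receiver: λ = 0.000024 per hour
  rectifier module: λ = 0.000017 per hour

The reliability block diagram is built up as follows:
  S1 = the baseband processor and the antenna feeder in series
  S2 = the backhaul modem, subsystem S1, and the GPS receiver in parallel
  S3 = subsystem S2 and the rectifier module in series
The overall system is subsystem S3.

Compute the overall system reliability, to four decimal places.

0.8299

R(backhaul modem) = exp(−0.000022 × 10000) = 0.802519
R(baseband processor) = exp(−0.000020 × 10000) = 0.818731
R(antenna feeder) = exp(−0.000029 × 10000) = 0.748264
R(GPS receiver) = exp(−0.000024 × 10000) = 0.786628
R(rectifier module) = exp(−0.000017 × 10000) = 0.843665
Series (baseband processor and antenna feeder): 0.818731 × 0.748264 = 0.612627
Parallel (backhaul modem, [0.612627], and GPS receiver): 1 − (1 − 0.802519)(1 − 0.612627)(1 − 0.786628) = 0.983677
Series ([0.983677] and rectifier module): 0.983677 × 0.843665 = 0.8299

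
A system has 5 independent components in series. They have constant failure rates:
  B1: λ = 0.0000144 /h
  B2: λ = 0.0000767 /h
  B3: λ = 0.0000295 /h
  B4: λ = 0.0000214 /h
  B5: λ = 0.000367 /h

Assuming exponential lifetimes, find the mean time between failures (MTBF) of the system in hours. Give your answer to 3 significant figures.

1960

Series of exponential components: λ_sys = Σ λ_i
λ_sys = 0.0000144 + 0.0000767 + 0.0000295 + 0.0000214 + 0.000367 = 5.0900e-04 /h
MTBF = 1 / λ_sys = 1960 h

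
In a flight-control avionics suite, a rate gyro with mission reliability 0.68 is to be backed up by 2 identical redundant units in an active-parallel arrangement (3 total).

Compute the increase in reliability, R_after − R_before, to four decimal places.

R_before = 0.68
R_after = 1 − (1 − 0.68)^3 = 0.9672
ΔR = 0.9672 − 0.68 = 0.2872

0.2872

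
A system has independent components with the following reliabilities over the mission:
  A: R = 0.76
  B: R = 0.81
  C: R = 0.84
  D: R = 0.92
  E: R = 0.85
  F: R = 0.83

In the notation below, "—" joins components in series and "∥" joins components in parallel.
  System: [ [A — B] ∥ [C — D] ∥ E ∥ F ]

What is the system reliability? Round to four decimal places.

0.9978

Series (A and B): 0.760000 × 0.810000 = 0.615600
Series (C and D): 0.840000 × 0.920000 = 0.772800
Parallel ([0.615600], [0.772800], E, and F): 1 − (1 − 0.615600)(1 − 0.772800)(1 − 0.850000)(1 − 0.830000) = 0.9978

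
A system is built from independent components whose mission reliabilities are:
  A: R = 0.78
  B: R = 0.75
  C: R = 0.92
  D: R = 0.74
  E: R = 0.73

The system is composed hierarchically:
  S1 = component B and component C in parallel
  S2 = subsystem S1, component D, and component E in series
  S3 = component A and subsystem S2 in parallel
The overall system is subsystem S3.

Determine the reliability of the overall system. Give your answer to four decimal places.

0.8965

Parallel (B and C): 1 − (1 − 0.750000)(1 − 0.920000) = 0.980000
Series ([0.980000], D, and E): 0.980000 × 0.740000 × 0.730000 = 0.529396
Parallel (A and [0.529396]): 1 − (1 − 0.780000)(1 − 0.529396) = 0.8965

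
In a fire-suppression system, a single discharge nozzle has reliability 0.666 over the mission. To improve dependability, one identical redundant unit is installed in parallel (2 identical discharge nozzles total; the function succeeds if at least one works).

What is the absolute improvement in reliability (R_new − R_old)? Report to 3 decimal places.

R_before = 0.666
R_after = 1 − (1 − 0.666)^2 = 0.888
ΔR = 0.888 − 0.666 = 0.222

0.222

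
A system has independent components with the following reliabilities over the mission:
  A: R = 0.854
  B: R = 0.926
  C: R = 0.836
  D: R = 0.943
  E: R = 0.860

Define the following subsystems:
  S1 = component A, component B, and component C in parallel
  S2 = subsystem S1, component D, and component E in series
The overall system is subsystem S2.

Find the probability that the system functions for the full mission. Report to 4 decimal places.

Parallel (A, B, and C): 1 − (1 − 0.854000)(1 − 0.926000)(1 − 0.836000) = 0.998228
Series ([0.998228], D, and E): 0.998228 × 0.943000 × 0.860000 = 0.8095

0.8095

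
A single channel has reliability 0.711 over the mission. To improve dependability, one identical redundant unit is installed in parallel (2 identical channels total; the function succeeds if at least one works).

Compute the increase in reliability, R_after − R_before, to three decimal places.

0.205

R_before = 0.711
R_after = 1 − (1 − 0.711)^2 = 0.916
ΔR = 0.916 − 0.711 = 0.205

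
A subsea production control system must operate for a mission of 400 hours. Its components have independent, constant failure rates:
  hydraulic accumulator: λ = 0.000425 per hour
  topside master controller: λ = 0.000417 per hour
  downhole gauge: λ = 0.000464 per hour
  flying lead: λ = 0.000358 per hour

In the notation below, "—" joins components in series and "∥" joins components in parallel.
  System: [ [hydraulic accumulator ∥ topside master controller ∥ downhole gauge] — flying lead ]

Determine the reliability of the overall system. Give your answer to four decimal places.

R(hydraulic accumulator) = exp(−0.000425 × 400) = 0.843665
R(topside master controller) = exp(−0.000417 × 400) = 0.846369
R(downhole gauge) = exp(−0.000464 × 400) = 0.830606
R(flying lead) = exp(−0.000358 × 400) = 0.866581
Parallel (hydraulic accumulator, topside master controller, and downhole gauge): 1 − (1 − 0.843665)(1 − 0.846369)(1 − 0.830606) = 0.995932
Series ([0.995932] and flying lead): 0.995932 × 0.866581 = 0.8631

0.8631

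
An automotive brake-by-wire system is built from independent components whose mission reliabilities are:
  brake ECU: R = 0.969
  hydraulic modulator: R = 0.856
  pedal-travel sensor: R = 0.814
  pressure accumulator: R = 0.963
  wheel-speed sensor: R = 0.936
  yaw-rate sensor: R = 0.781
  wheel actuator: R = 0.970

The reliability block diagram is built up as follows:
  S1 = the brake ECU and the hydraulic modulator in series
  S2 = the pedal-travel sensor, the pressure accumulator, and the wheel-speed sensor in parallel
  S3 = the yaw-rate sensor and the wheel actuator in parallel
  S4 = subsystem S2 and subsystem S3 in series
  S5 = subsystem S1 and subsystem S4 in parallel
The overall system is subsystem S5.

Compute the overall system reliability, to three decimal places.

0.999

Series (brake ECU and hydraulic modulator): 0.96900 × 0.85600 = 0.82946
Parallel (pedal-travel sensor, pressure accumulator, and wheel-speed sensor): 1 − (1 − 0.81400)(1 − 0.96300)(1 − 0.93600) = 0.99956
Parallel (yaw-rate sensor and wheel actuator): 1 − (1 − 0.78100)(1 − 0.97000) = 0.99343
Series ([0.99956] and [0.99343]): 0.99956 × 0.99343 = 0.99299
Parallel ([0.82946] and [0.99299]): 1 − (1 − 0.82946)(1 − 0.99299) = 0.999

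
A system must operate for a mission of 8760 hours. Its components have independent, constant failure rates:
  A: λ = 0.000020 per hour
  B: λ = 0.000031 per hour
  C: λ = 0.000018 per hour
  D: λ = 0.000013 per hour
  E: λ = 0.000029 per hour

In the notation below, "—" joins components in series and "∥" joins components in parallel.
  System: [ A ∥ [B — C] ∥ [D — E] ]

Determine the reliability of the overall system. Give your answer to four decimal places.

0.9827

R(A) = exp(−0.000020 × 8760) = 0.839289
R(B) = exp(−0.000031 × 8760) = 0.762190
R(C) = exp(−0.000018 × 8760) = 0.854123
R(D) = exp(−0.000013 × 8760) = 0.892365
R(E) = exp(−0.000029 × 8760) = 0.775661
Series (B and C): 0.762190 × 0.854123 = 0.651004
Series (D and E): 0.892365 × 0.775661 = 0.692173
Parallel (A, [0.651004], and [0.692173]): 1 − (1 − 0.839289)(1 − 0.651004)(1 − 0.692173) = 0.9827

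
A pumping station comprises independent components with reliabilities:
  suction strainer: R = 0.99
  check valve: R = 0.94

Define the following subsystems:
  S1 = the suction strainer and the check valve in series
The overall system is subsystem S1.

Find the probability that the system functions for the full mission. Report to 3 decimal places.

0.931

Series (suction strainer and check valve): 0.99000 × 0.94000 = 0.931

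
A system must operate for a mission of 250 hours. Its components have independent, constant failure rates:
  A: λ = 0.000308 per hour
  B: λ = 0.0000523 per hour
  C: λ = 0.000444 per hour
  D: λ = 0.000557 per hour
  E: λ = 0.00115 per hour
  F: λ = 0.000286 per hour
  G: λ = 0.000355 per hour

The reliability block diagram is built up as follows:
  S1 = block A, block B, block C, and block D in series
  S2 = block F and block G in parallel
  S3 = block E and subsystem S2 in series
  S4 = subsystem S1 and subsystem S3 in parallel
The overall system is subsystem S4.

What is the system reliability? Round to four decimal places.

0.9267

R(A) = exp(−0.000308 × 250) = 0.925890
R(B) = exp(−0.0000523 × 250) = 0.987010
R(C) = exp(−0.000444 × 250) = 0.894939
R(D) = exp(−0.000557 × 250) = 0.870010
R(E) = exp(−0.00115 × 250) = 0.750137
R(F) = exp(−0.000286 × 250) = 0.930996
R(G) = exp(−0.000355 × 250) = 0.915074
Series (A, B, C, and D): 0.925890 × 0.987010 × 0.894939 × 0.870010 = 0.711539
Parallel (F and G): 1 − (1 − 0.930996)(1 − 0.915074) = 0.994140
Series (E and [0.994140]): 0.750137 × 0.994140 = 0.745741
Parallel ([0.711539] and [0.745741]): 1 − (1 − 0.711539)(1 − 0.745741) = 0.9267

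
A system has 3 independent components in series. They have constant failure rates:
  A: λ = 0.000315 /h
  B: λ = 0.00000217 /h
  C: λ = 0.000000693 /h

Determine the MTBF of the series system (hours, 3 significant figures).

3150

Series of exponential components: λ_sys = Σ λ_i
λ_sys = 0.000315 + 0.00000217 + 0.000000693 = 3.1786e-04 /h
MTBF = 1 / λ_sys = 3150 h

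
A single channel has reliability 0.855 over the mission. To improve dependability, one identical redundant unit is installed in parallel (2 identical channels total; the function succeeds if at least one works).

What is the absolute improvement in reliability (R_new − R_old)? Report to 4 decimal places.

0.1240

R_before = 0.855
R_after = 1 − (1 − 0.855)^2 = 0.9790
ΔR = 0.9790 − 0.855 = 0.1240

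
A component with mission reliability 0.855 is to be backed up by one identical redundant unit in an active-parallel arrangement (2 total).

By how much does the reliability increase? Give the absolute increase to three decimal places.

0.124

R_before = 0.855
R_after = 1 − (1 − 0.855)^2 = 0.979
ΔR = 0.979 − 0.855 = 0.124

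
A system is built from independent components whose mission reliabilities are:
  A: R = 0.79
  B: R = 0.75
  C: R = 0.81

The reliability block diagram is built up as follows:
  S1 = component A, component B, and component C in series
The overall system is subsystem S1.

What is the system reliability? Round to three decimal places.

0.480

Series (A, B, and C): 0.79000 × 0.75000 × 0.81000 = 0.480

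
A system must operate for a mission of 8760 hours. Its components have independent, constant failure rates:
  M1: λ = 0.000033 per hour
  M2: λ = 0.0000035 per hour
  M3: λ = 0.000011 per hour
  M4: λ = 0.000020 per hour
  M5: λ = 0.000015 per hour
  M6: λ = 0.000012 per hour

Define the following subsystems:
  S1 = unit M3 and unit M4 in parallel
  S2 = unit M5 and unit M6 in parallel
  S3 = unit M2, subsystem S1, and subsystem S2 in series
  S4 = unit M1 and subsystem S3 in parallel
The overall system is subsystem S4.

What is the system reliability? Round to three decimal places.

0.986

R(M1) = exp(−0.000033 × 8760) = 0.74895
R(M2) = exp(−0.0000035 × 8760) = 0.96981
R(M3) = exp(−0.000011 × 8760) = 0.90814
R(M4) = exp(−0.000020 × 8760) = 0.83929
R(M5) = exp(−0.000015 × 8760) = 0.87687
R(M6) = exp(−0.000012 × 8760) = 0.90022
Parallel (M3 and M4): 1 − (1 − 0.90814)(1 − 0.83929) = 0.98524
Parallel (M5 and M6): 1 − (1 − 0.87687)(1 − 0.90022) = 0.98771
Series (M2, [0.98524], and [0.98771]): 0.96981 × 0.98524 × 0.98771 = 0.94375
Parallel (M1 and [0.94375]): 1 − (1 − 0.74895)(1 − 0.94375) = 0.986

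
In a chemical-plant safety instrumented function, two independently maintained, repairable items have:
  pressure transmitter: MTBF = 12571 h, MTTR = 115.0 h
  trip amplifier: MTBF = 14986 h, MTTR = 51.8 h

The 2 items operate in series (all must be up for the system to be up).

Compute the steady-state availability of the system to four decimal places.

A(pressure transmitter) = MTBF/(MTBF+MTTR) = 12571/(12571+115.0) = 0.990935
A(trip amplifier) = MTBF/(MTBF+MTTR) = 14986/(14986+51.8) = 0.996555
Series availability: 0.990935 × 0.996555 = 0.9875

0.9875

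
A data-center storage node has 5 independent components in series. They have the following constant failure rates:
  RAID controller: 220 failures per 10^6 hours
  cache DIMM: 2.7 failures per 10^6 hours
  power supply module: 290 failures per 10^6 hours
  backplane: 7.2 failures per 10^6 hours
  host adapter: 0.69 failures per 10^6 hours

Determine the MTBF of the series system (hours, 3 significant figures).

1920

Series of exponential components: λ_sys = Σ λ_i
λ_sys = 0.00022 + 0.0000027 + 0.00029 + 0.0000072 + 0.00000069 = 5.2059e-04 /h
MTBF = 1 / λ_sys = 1920 h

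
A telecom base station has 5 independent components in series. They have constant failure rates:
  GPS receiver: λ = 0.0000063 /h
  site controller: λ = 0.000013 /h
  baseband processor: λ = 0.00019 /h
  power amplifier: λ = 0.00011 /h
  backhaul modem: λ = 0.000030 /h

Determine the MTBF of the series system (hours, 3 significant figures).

2860

Series of exponential components: λ_sys = Σ λ_i
λ_sys = 0.0000063 + 0.000013 + 0.00019 + 0.00011 + 0.000030 = 3.4930e-04 /h
MTBF = 1 / λ_sys = 2860 h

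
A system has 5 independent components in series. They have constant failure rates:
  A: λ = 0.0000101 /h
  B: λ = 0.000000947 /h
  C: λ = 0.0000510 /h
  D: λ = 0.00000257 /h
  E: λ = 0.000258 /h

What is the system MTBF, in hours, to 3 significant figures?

Series of exponential components: λ_sys = Σ λ_i
λ_sys = 0.0000101 + 0.000000947 + 0.0000510 + 0.00000257 + 0.000258 = 3.2262e-04 /h
MTBF = 1 / λ_sys = 3100 h

3100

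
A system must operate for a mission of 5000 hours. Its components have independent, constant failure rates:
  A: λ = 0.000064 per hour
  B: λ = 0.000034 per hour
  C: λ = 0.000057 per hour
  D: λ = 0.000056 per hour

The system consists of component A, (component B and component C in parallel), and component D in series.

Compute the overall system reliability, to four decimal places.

R(A) = exp(−0.000064 × 5000) = 0.726149
R(B) = exp(−0.000034 × 5000) = 0.843665
R(C) = exp(−0.000057 × 5000) = 0.752014
R(D) = exp(−0.000056 × 5000) = 0.755784
Parallel (B and C): 1 − (1 − 0.843665)(1 − 0.752014) = 0.961231
Series (A, [0.961231], and D): 0.726149 × 0.961231 × 0.755784 = 0.5275

0.5275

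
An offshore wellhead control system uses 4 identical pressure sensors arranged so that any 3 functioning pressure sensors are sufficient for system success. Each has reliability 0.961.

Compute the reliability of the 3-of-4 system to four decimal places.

0.9913

R = Σ_{i=3}^{4} C(4,i) p^i (1−p)^{4−i} with p = 0.961
C(4,3)·0.961^3·0.039^1 = 0.138451
C(4,4)·0.961^4·0.039^0 = 0.852891
Sum = 0.9913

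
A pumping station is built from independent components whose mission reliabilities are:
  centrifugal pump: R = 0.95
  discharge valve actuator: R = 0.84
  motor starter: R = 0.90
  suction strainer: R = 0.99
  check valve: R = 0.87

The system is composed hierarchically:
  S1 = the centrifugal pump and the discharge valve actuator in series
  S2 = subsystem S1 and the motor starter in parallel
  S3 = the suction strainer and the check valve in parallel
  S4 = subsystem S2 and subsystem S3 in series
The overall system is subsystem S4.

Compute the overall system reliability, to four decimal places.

Series (centrifugal pump and discharge valve actuator): 0.950000 × 0.840000 = 0.798000
Parallel ([0.798000] and motor starter): 1 − (1 − 0.798000)(1 − 0.900000) = 0.979800
Parallel (suction strainer and check valve): 1 − (1 − 0.990000)(1 − 0.870000) = 0.998700
Series ([0.979800] and [0.998700]): 0.979800 × 0.998700 = 0.9785

0.9785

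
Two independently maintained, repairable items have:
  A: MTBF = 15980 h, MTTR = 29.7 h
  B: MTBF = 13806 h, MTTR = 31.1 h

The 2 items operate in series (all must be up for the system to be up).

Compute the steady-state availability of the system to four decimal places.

A(A) = MTBF/(MTBF+MTTR) = 15980/(15980+29.7) = 0.998145
A(B) = MTBF/(MTBF+MTTR) = 13806/(13806+31.1) = 0.997752
Series availability: 0.998145 × 0.997752 = 0.9959

0.9959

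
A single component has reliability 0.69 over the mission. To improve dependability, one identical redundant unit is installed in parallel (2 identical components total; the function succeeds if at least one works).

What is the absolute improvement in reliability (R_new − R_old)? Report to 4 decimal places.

R_before = 0.69
R_after = 1 − (1 − 0.69)^2 = 0.9039
ΔR = 0.9039 − 0.69 = 0.2139

0.2139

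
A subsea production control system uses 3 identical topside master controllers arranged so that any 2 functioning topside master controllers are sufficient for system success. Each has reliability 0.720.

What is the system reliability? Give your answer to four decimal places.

0.8087

R = Σ_{i=2}^{3} C(3,i) p^i (1−p)^{3−i} with p = 0.720
C(3,2)·0.720^2·0.280^1 = 0.435456
C(3,3)·0.720^3·0.280^0 = 0.373248
Sum = 0.8087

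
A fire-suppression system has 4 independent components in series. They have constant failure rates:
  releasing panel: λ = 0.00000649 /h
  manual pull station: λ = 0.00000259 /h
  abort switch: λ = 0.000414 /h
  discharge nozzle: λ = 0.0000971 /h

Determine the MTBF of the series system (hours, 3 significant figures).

Series of exponential components: λ_sys = Σ λ_i
λ_sys = 0.00000649 + 0.00000259 + 0.000414 + 0.0000971 = 5.2018e-04 /h
MTBF = 1 / λ_sys = 1920 h

1920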